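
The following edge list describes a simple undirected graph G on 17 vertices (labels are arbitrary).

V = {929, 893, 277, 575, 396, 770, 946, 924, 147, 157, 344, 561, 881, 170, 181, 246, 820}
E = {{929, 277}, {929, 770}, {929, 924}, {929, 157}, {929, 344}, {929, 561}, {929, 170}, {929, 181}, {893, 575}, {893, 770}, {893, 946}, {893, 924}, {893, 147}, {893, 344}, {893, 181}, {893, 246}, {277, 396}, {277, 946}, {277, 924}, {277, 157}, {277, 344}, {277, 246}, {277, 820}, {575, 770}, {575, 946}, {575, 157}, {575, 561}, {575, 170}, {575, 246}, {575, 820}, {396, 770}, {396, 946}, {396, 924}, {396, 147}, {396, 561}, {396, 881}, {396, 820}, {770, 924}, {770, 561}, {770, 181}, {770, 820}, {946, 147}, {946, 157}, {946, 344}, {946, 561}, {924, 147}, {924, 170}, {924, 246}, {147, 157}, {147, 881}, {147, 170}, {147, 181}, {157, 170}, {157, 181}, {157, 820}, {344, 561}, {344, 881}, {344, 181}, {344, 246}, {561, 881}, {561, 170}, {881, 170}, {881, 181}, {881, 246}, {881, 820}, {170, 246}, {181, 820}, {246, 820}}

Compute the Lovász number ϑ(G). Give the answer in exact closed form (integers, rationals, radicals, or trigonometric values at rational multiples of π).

sqrt(17)

Vertex 881 has 8 neighbors: 396, 147, 344, 561, 170, 181, 246, 820.
N(246) = {893, 277, 575, 924, 344, 881, 170, 820}, |N(246)| = 8.
N(396) = {277, 770, 946, 924, 147, 561, 881, 820}, |N(396)| = 8.
deg(344) = 8; N(344) = {929, 893, 277, 946, 561, 881, 181, 246}.
8-regular, N=17; Paley(17): SR with (k,λ,μ)=(8,3,4).
spec(A) ≈ [8.0, 1.562, -2.562] (distinct, 3 d.p.).
ϑ = −N·λ_min/(λ_max−λ_min) = −17·(-sqrt(17)/2 - 1/2)/(8−(-sqrt(17)/2 - 1/2)) = sqrt(17).
≈ 4.1231 (to 4 d.p.).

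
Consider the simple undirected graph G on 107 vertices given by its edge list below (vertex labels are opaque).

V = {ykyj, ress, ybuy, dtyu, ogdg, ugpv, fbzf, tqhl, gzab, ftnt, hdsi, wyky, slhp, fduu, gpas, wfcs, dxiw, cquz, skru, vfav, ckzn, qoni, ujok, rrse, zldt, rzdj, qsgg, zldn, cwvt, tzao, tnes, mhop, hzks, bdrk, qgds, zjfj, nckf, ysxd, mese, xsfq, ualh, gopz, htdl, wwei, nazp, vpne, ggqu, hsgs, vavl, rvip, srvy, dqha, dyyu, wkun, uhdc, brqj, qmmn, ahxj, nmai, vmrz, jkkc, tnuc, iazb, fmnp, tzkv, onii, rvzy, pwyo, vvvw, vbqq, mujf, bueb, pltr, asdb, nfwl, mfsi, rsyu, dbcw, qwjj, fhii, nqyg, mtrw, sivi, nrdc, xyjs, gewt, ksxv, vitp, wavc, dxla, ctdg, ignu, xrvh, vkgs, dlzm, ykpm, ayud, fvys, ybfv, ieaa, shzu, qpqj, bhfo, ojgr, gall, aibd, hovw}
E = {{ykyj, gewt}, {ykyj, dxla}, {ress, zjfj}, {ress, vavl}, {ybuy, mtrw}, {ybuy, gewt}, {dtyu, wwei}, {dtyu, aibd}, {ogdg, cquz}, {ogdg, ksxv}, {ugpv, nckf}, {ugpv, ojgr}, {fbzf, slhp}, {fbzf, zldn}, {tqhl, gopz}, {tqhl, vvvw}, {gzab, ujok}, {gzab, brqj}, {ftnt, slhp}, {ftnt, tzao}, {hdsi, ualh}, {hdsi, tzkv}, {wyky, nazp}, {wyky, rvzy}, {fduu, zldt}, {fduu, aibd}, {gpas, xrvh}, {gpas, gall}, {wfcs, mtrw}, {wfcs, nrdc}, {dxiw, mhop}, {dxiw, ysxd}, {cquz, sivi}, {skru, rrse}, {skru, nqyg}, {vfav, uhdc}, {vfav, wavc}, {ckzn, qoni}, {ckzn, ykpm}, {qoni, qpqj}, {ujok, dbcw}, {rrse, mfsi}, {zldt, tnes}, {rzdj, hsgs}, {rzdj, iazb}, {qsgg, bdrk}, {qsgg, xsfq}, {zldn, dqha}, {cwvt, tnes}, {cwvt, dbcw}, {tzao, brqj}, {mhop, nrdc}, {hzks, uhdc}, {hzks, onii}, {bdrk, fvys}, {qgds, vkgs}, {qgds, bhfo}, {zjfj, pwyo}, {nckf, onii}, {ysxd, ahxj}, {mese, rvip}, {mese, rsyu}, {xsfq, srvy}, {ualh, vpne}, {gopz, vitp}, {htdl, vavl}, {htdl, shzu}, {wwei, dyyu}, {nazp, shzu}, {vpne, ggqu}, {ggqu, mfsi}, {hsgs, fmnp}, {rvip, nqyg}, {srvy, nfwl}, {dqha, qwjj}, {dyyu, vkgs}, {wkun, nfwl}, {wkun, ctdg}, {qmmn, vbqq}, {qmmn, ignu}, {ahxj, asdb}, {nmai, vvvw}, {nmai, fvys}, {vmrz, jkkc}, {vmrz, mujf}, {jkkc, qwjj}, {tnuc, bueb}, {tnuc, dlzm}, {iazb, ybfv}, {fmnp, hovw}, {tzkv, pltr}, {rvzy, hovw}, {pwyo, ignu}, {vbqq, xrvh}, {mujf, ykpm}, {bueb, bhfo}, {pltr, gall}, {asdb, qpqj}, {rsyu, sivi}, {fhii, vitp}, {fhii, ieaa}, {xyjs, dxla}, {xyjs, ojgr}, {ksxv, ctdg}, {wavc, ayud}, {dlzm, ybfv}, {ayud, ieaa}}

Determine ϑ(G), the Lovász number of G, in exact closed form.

deg(gopz) = 2; N(gopz) = {tqhl, vitp}.
Vertex wwei has 2 neighbors: dtyu, dyyu.
deg(rvip) = 2; N(rvip) = {mese, nqyg}.
N(qgds) = {vkgs, bhfo}, |N(qgds)| = 2.
Every vertex has degree 2 (N=107); this is C_{107}, the 107-cycle.
spec(A) ≈ [2.0, 1.99655, 1.98622, 1.96905, 1.94508, 1.91441, 1.87714, 1.8334, 1.78334, 1.72714, 1.66498, 1.59707, 1.52367, 1.44501, 1.36137, 1.27304, 1.18032, 1.08353, 0.983, 0.87909, 0.77214, 0.66254, 0.55065, 0.43686, 0.32157, 0.20516, 0.08805, -0.02936, -0.14667, -0.26348, -0.37938, -0.49397, -0.60685, -0.71765, -0.82597, -0.93145, -1.03371, -1.13241, -1.22721, -1.31777, -1.40379, -1.48498, -1.56104, -1.63173, -1.69679, -1.756, -1.80915, -1.85607, -1.8966, -1.93058, -1.95791, -1.97849, -1.99225, -1.99914] (distinct, 5 d.p.).
Lovász (edge-transitive): ϑ = −107·(-2*cos(pi/107))/((2)−(-2*cos(pi/107))) = 107*cos(pi/107)/(cos(pi/107) + 1).
Numerically 53.488468432.
53 ≤ 107*cos(pi/107)/(cos(pi/107) + 1) ≤ 54: both strict.

107*cos(pi/107)/(cos(pi/107) + 1)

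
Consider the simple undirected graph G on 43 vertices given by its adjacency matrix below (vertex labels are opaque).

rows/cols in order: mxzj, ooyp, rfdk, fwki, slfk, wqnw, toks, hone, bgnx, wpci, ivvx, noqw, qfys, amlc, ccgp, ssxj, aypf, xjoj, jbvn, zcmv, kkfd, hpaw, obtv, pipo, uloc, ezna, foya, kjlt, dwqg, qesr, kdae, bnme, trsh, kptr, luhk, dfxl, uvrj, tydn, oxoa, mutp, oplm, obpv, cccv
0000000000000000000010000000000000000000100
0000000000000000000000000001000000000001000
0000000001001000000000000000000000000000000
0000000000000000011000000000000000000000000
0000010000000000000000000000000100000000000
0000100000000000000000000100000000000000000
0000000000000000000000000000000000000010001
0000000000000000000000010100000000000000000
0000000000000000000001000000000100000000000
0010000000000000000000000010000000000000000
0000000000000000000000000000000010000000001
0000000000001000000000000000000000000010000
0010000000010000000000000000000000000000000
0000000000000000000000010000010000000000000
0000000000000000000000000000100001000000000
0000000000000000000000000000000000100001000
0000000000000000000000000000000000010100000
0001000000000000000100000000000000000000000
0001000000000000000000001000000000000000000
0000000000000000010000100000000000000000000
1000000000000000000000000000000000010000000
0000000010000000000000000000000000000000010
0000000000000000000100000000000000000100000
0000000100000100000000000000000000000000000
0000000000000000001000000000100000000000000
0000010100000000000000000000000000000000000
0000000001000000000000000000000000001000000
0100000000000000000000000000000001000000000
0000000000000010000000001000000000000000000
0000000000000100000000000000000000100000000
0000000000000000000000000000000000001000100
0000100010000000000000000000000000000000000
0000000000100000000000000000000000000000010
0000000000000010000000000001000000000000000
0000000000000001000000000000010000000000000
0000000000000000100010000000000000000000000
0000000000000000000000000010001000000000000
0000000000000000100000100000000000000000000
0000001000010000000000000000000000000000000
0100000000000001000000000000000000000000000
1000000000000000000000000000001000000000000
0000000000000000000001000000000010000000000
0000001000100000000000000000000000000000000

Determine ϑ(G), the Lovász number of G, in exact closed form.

43*cos(pi/43)/(cos(pi/43) + 1)

N(mxzj) = {kkfd, oplm}, |N(mxzj)| = 2.
deg(fwki) = 2; N(fwki) = {xjoj, jbvn}.
Vertex xjoj has 2 neighbors: fwki, zcmv.
Vertex ivvx has 2 neighbors: trsh, cccv.
deg(v) = 2 for all v (|V|=43); a single 43-cycle (edge-transitive).
spec(A) ≈ [2.0, 1.9787, 1.9152, 1.8109, 1.668, 1.4895, 1.2793, 1.0419, 0.7822, 0.5059, 0.2187, -0.073, -0.3633, -0.6458, -0.9145, -1.1637, -1.3881, -1.583, -1.7441, -1.868, -1.9522, -1.9947] (distinct, 4 d.p.).
Lovász (edge-transitive): ϑ = −43·(-2*cos(pi/43))/((2)−(-2*cos(pi/43))) = 43*cos(pi/43)/(cos(pi/43) + 1).
= 21.471283746… (decimal).
Check 21 ≤ 43*cos(pi/43)/(cos(pi/43) + 1) ≤ 22: both strict.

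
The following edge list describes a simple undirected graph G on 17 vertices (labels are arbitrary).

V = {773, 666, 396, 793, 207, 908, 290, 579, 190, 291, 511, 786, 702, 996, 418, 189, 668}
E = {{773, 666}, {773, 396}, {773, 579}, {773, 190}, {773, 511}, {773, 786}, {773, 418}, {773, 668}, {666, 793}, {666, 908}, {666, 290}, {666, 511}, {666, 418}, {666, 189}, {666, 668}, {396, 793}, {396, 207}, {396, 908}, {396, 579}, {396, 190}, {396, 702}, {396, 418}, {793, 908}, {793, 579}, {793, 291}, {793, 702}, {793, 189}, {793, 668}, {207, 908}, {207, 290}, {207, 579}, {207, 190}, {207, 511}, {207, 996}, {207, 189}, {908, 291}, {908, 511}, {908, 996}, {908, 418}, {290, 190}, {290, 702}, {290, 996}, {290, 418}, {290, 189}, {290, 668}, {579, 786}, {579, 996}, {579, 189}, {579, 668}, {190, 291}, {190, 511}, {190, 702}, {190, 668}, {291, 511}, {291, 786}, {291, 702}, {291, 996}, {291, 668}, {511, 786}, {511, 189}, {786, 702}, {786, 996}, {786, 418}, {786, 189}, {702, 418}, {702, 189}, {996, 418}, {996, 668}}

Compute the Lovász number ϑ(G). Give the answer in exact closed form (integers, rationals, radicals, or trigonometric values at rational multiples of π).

sqrt(17)

deg(418) = 8; N(418) = {773, 666, 396, 908, 290, 786, 702, 996}.
N(291) = {793, 908, 190, 511, 786, 702, 996, 668}, |N(291)| = 8.
Vertex 773 has 8 neighbors: 666, 396, 579, 190, 511, 786, 418, 668.
deg(702) = 8; N(702) = {396, 793, 290, 190, 291, 786, 418, 189}.
8-regular, N=17; strongly regular (17,8,3,4).
Distinct eigenvalues (to 5 d.p.): [8.0, 1.56155, -2.56155].
Lovász (edge-transitive): ϑ = −17·(-sqrt(17)/2 - 1/2)/((8)−(-sqrt(17)/2 - 1/2)) = sqrt(17).
ϑ(G) ≈ 4.1231.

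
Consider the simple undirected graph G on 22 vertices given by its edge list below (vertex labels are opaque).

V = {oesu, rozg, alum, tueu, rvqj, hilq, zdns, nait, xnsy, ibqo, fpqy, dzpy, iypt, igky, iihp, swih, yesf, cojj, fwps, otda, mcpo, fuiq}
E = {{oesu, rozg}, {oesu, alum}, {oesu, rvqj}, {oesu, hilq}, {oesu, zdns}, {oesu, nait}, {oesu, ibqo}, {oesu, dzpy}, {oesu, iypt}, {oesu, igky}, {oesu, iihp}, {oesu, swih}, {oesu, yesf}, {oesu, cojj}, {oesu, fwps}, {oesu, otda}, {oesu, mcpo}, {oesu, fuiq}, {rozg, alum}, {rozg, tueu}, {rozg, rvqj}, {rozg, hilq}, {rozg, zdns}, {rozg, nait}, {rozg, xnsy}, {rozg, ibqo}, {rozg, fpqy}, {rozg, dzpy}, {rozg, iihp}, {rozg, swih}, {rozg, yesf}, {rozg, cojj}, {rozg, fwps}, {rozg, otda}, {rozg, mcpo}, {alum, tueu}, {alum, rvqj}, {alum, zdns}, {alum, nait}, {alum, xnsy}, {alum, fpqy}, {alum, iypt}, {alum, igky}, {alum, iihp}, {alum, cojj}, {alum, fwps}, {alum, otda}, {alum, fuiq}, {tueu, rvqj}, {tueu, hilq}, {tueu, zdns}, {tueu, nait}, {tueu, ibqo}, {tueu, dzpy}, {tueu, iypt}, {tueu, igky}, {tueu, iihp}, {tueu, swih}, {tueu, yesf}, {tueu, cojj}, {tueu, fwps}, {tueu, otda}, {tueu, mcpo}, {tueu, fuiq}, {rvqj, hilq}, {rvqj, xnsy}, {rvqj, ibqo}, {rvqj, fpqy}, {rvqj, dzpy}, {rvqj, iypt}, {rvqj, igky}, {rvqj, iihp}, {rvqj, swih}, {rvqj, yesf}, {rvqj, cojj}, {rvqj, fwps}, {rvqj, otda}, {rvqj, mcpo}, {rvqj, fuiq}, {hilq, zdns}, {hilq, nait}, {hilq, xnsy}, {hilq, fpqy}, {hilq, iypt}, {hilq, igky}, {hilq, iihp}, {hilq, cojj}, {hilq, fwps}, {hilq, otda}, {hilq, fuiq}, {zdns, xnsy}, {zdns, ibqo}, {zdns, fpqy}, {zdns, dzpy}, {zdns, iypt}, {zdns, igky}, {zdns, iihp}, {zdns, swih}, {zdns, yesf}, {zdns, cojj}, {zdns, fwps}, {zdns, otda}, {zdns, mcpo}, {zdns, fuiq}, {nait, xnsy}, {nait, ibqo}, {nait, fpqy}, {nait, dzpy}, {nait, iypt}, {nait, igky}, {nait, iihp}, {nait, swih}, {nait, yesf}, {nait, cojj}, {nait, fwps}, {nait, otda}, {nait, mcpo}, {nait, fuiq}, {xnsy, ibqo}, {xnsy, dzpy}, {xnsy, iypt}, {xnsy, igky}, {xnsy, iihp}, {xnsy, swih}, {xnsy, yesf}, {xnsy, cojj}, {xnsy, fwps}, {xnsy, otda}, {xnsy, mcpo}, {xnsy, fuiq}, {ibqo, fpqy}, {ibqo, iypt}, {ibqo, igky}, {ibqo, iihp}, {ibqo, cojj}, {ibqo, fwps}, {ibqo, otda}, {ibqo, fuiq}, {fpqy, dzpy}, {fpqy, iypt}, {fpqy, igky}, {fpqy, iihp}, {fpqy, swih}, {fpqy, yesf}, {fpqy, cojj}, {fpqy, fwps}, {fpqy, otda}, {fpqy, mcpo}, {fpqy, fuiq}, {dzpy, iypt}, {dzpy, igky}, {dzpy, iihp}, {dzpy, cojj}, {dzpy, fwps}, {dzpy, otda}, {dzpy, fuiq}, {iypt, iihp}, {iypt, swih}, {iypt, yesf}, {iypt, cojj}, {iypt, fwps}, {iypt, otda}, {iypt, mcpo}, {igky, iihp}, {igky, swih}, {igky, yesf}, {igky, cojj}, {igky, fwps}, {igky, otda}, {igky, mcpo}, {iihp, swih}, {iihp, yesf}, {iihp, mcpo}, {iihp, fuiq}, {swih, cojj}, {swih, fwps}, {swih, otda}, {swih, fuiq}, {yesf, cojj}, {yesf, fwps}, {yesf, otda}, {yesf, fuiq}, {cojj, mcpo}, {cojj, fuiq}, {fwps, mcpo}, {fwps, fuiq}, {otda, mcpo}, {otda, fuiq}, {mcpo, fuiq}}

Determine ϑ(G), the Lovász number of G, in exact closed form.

7

deg(iypt) = 18; N(iypt) = {oesu, alum, tueu, rvqj, hilq, zdns, nait, xnsy, ibqo, fpqy, dzpy, iihp, swih, yesf, cojj, fwps, otda, mcpo}.
deg(nait) = 19; N(nait) = {oesu, rozg, alum, tueu, hilq, xnsy, ibqo, fpqy, dzpy, iypt, igky, iihp, swih, yesf, cojj, fwps, otda, mcpo, fuiq}.
deg(tueu) = 18; N(tueu) = {rozg, alum, rvqj, hilq, zdns, nait, ibqo, dzpy, iypt, igky, iihp, swih, yesf, cojj, fwps, otda, mcpo, fuiq}.
Vertex fuiq has 18 neighbors: oesu, alum, tueu, rvqj, hilq, zdns, nait, xnsy, ibqo, fpqy, dzpy, iihp, swih, yesf, cojj, fwps, otda, mcpo.
Complete multipartite on [7, 4, 4, 4, 3]: sandwich collapses at ϑ=7.
= 7.00000000… (decimal).
Check 7 ≤ 7 ≤ 7: collapsed.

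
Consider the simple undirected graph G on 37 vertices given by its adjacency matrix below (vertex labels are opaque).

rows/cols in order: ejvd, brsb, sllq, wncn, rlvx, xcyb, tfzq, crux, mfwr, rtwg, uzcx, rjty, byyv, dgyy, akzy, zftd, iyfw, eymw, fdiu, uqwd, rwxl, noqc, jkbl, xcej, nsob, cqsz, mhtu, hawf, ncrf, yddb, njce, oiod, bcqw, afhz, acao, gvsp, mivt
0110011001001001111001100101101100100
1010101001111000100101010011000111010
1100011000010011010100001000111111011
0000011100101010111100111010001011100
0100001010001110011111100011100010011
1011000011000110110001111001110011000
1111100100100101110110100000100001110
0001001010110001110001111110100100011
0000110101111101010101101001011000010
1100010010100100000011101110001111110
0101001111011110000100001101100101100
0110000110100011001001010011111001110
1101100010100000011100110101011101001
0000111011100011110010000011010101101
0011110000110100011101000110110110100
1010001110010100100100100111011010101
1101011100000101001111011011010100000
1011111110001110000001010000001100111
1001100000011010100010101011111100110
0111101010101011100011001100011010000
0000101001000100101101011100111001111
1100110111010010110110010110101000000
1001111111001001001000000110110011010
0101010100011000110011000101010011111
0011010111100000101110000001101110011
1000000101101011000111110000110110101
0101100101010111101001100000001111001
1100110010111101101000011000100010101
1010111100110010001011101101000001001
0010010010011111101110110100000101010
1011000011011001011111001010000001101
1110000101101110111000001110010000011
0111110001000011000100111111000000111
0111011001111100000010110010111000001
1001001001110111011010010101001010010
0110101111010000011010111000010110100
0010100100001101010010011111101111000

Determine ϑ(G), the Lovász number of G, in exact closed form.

sqrt(37)

deg(rtwg) = 18; N(rtwg) = {ejvd, brsb, xcyb, mfwr, uzcx, dgyy, rwxl, noqc, jkbl, nsob, cqsz, mhtu, njce, oiod, bcqw, afhz, acao, gvsp}.
N(uqwd) = {brsb, sllq, wncn, rlvx, tfzq, mfwr, uzcx, byyv, akzy, zftd, iyfw, rwxl, noqc, nsob, cqsz, yddb, njce, bcqw}, |N(uqwd)| = 18.
N(oiod) = {ejvd, brsb, sllq, crux, rtwg, uzcx, byyv, dgyy, akzy, iyfw, eymw, fdiu, nsob, cqsz, mhtu, yddb, gvsp, mivt}, |N(oiod)| = 18.
deg(noqc) = 18; N(noqc) = {ejvd, brsb, rlvx, xcyb, crux, mfwr, rtwg, rjty, akzy, iyfw, eymw, uqwd, rwxl, xcej, cqsz, mhtu, ncrf, njce}.
18-regular, N=37; Paley(37): SR with (k,λ,μ)=(18,8,9).
The 3 distinct eigenvalues: [18.0, 2.54138, -3.54138].
−37·(-sqrt(37)/2 - 1/2) / ((18)−(-sqrt(37)/2 - 1/2)) = sqrt(37) = ϑ(G).
ϑ(G) ≈ 6.0827625.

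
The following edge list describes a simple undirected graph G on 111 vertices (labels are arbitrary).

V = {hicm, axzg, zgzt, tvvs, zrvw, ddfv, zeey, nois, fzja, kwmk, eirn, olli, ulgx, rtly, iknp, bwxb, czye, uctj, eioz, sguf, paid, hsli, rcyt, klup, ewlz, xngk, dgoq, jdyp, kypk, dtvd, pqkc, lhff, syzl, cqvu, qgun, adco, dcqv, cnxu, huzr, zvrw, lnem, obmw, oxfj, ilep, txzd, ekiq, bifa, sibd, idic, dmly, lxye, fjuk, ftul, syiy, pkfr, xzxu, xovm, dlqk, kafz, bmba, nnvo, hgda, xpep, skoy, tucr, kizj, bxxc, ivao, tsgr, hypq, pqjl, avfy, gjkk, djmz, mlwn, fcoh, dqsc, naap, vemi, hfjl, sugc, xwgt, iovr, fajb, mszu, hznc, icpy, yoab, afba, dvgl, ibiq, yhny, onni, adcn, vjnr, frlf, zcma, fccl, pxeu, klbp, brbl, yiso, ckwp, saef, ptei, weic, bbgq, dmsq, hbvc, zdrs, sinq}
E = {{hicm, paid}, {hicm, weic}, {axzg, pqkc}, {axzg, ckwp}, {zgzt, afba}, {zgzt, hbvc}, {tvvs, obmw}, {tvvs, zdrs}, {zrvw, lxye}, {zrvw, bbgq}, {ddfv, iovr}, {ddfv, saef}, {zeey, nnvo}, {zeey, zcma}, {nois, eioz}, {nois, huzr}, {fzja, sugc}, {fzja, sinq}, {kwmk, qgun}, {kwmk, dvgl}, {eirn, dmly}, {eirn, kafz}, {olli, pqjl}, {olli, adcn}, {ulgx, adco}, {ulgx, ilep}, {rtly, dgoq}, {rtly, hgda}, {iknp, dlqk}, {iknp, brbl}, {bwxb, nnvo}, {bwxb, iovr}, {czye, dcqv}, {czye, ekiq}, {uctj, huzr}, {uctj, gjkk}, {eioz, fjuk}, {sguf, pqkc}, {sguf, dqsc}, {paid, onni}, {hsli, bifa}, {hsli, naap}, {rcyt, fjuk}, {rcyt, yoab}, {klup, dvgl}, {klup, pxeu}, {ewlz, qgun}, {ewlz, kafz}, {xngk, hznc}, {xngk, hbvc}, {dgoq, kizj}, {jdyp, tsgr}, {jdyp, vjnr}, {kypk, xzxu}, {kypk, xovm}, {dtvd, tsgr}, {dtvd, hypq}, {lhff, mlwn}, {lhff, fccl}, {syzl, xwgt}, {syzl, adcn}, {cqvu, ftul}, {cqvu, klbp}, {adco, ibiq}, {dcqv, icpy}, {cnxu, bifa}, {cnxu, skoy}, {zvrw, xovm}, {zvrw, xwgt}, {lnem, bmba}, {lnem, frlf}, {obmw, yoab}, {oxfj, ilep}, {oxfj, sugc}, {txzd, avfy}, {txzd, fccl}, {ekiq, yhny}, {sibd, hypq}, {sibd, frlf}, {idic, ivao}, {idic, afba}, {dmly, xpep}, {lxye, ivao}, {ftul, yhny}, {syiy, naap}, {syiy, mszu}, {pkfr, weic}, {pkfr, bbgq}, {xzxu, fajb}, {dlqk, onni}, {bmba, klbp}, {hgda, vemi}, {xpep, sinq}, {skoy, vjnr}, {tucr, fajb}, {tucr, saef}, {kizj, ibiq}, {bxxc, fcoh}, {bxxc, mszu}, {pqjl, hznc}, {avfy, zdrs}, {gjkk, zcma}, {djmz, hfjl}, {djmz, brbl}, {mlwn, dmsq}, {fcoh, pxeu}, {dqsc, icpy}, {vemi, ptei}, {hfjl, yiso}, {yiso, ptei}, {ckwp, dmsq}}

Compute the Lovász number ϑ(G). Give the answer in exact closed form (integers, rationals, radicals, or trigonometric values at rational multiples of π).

deg(xovm) = 2; N(xovm) = {kypk, zvrw}.
N(jdyp) = {tsgr, vjnr}, |N(jdyp)| = 2.
Vertex pqkc has 2 neighbors: axzg, sguf.
N(onni) = {paid, dlqk}, |N(onni)| = 2.
Regular of degree 2 on 111 vertices: a single 111-cycle (edge-transitive).
The 56 distinct eigenvalues: [2.0, 1.996797, 1.987197, 1.971232, 1.948952, 1.920429, 1.885755, 1.84504, 1.798414, 1.746028, 1.688049, 1.624662, 1.556072, 1.482496, 1.404172, 1.321349, 1.234294, 1.143286, 1.048615, 0.950584, 0.849509, 0.745713, 0.639528, 0.531294, 0.421359, 0.310073, 0.197795, 0.084882, -0.028302, -0.141395, -0.254036, -0.365862, -0.476517, -0.585646, -0.692898, -0.797931, -0.900407, -1.0, -1.096389, -1.189266, -1.278334, -1.363307, -1.443912, -1.519892, -1.591004, -1.657019, -1.717727, -1.772931, -1.822457, -1.866145, -1.903855, -1.935466, -1.960877, -1.980007, -1.992795, -1.999199].
Lovász: ϑ = −111(-2*cos(pi/111))/(2+-(-1)*2*cos(pi/111)) = 111*cos(pi/111)/(cos(pi/111) + 1).
≈ 55.488884 (to 6 d.p.).
55 ≤ 111*cos(pi/111)/(cos(pi/111) + 1) ≤ 56: both strict.

111*cos(pi/111)/(cos(pi/111) + 1)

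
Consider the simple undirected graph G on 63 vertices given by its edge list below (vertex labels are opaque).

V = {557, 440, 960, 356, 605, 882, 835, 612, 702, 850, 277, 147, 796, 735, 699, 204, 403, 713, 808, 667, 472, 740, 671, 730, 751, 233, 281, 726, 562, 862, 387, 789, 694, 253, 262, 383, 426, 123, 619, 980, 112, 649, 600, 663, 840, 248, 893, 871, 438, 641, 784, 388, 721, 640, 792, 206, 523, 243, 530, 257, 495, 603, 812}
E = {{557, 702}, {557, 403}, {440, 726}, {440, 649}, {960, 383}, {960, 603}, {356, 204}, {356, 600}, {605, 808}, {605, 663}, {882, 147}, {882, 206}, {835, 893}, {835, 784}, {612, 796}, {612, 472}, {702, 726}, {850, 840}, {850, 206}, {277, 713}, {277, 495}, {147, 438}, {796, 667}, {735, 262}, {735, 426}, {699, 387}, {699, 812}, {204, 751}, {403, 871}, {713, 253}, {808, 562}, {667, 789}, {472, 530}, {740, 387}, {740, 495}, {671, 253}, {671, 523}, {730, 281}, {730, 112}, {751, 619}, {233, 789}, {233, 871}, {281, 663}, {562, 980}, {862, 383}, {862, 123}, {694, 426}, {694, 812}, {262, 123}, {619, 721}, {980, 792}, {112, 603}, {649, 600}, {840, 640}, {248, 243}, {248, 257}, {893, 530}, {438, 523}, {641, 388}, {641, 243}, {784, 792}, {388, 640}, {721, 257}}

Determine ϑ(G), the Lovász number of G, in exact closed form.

63*cos(pi/63)/(cos(pi/63) + 1)

deg(980) = 2; N(980) = {562, 792}.
deg(735) = 2; N(735) = {262, 426}.
Vertex 257 has 2 neighbors: 248, 721.
N(612) = {796, 472}, |N(612)| = 2.
G on 63 vertices is 2-regular; this is C_{63}, the 63-cycle.
spec(A) ≈ [2.0, 1.99006, 1.96034, 1.91115, 1.84295, 1.75644, 1.65248, 1.53209, 1.39647, 1.24698, 1.08509, 0.91242, 0.73068, 0.54168, 0.3473, 0.14946, -0.04986, -0.24869, -0.44504, -0.63697, -0.82257, -1.0, -1.16749, -1.32337, -1.4661, -1.59427, -1.70658, -1.80194, -1.87939, -1.93815, -1.97766, -1.99751] (distinct, 5 d.p.).
Lovász (edge-transitive): ϑ = −63·(-2*cos(pi/63))/((2)−(-2*cos(pi/63))) = 63*cos(pi/63)/(cos(pi/63) + 1).
ϑ(G) ≈ 31.480409333.
31 ≤ 63*cos(pi/63)/(cos(pi/63) + 1) ≤ 32: both strict.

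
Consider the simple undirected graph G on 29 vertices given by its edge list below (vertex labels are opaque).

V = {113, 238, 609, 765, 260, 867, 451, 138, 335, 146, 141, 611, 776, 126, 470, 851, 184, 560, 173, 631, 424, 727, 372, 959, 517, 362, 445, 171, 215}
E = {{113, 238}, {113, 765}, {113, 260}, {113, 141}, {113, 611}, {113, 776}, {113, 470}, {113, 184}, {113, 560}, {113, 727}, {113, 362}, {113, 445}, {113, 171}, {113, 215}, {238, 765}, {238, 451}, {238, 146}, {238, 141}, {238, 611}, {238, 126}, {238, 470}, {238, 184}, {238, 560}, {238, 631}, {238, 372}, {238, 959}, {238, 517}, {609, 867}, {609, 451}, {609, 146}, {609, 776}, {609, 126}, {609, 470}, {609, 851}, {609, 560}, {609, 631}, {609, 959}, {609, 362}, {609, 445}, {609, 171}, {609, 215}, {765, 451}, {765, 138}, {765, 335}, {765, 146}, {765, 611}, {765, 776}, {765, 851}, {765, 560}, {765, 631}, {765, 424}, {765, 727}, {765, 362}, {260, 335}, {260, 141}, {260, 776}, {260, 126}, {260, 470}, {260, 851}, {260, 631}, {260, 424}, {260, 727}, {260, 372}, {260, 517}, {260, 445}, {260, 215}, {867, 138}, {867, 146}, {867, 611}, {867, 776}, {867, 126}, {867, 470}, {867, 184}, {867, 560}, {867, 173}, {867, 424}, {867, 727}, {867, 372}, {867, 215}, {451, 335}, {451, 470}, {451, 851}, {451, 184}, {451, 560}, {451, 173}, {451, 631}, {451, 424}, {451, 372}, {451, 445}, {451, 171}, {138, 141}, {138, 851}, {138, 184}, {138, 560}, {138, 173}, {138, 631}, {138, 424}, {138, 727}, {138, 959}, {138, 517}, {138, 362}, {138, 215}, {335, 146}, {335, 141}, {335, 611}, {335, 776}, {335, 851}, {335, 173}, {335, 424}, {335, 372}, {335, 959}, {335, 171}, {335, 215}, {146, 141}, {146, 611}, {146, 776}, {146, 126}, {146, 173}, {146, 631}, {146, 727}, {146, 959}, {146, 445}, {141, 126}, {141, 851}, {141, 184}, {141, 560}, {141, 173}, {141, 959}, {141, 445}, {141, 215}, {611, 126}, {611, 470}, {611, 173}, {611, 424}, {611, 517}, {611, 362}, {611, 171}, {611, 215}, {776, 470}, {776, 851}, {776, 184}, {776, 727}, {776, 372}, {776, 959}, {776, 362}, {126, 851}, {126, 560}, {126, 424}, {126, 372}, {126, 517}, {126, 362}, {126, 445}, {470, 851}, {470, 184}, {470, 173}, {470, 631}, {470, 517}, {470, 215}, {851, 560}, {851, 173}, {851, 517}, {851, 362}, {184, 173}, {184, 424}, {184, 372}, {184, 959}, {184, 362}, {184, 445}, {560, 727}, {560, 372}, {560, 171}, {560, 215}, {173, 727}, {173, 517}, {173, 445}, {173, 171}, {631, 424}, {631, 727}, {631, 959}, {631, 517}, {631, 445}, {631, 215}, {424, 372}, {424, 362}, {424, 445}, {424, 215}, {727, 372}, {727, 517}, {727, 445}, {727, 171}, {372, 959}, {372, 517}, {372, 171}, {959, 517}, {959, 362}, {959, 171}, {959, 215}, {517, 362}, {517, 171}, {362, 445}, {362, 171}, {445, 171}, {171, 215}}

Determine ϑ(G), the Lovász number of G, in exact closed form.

N(611) = {113, 238, 765, 867, 335, 146, 126, 470, 173, 424, 517, 362, 171, 215}, |N(611)| = 14.
deg(138) = 14; N(138) = {765, 867, 141, 851, 184, 560, 173, 631, 424, 727, 959, 517, 362, 215}.
Vertex 560 has 14 neighbors: 113, 238, 609, 765, 867, 451, 138, 141, 126, 851, 727, 372, 171, 215.
deg(215) = 14; N(215) = {113, 609, 260, 867, 138, 335, 141, 611, 470, 560, 631, 424, 959, 171}.
29-vertex 14-regular graph: SR(29,14,6,7) — a Paley graph.
The 3 distinct eigenvalues: [14.0, 2.1926, -3.1926].
With N=29: ϑ(G) = 29·(-(-sqrt(29)/2 - 1/2))/(14−(-sqrt(29)/2 - 1/2)) = sqrt(29).
ϑ(G) ≈ 5.385164807.

sqrt(29)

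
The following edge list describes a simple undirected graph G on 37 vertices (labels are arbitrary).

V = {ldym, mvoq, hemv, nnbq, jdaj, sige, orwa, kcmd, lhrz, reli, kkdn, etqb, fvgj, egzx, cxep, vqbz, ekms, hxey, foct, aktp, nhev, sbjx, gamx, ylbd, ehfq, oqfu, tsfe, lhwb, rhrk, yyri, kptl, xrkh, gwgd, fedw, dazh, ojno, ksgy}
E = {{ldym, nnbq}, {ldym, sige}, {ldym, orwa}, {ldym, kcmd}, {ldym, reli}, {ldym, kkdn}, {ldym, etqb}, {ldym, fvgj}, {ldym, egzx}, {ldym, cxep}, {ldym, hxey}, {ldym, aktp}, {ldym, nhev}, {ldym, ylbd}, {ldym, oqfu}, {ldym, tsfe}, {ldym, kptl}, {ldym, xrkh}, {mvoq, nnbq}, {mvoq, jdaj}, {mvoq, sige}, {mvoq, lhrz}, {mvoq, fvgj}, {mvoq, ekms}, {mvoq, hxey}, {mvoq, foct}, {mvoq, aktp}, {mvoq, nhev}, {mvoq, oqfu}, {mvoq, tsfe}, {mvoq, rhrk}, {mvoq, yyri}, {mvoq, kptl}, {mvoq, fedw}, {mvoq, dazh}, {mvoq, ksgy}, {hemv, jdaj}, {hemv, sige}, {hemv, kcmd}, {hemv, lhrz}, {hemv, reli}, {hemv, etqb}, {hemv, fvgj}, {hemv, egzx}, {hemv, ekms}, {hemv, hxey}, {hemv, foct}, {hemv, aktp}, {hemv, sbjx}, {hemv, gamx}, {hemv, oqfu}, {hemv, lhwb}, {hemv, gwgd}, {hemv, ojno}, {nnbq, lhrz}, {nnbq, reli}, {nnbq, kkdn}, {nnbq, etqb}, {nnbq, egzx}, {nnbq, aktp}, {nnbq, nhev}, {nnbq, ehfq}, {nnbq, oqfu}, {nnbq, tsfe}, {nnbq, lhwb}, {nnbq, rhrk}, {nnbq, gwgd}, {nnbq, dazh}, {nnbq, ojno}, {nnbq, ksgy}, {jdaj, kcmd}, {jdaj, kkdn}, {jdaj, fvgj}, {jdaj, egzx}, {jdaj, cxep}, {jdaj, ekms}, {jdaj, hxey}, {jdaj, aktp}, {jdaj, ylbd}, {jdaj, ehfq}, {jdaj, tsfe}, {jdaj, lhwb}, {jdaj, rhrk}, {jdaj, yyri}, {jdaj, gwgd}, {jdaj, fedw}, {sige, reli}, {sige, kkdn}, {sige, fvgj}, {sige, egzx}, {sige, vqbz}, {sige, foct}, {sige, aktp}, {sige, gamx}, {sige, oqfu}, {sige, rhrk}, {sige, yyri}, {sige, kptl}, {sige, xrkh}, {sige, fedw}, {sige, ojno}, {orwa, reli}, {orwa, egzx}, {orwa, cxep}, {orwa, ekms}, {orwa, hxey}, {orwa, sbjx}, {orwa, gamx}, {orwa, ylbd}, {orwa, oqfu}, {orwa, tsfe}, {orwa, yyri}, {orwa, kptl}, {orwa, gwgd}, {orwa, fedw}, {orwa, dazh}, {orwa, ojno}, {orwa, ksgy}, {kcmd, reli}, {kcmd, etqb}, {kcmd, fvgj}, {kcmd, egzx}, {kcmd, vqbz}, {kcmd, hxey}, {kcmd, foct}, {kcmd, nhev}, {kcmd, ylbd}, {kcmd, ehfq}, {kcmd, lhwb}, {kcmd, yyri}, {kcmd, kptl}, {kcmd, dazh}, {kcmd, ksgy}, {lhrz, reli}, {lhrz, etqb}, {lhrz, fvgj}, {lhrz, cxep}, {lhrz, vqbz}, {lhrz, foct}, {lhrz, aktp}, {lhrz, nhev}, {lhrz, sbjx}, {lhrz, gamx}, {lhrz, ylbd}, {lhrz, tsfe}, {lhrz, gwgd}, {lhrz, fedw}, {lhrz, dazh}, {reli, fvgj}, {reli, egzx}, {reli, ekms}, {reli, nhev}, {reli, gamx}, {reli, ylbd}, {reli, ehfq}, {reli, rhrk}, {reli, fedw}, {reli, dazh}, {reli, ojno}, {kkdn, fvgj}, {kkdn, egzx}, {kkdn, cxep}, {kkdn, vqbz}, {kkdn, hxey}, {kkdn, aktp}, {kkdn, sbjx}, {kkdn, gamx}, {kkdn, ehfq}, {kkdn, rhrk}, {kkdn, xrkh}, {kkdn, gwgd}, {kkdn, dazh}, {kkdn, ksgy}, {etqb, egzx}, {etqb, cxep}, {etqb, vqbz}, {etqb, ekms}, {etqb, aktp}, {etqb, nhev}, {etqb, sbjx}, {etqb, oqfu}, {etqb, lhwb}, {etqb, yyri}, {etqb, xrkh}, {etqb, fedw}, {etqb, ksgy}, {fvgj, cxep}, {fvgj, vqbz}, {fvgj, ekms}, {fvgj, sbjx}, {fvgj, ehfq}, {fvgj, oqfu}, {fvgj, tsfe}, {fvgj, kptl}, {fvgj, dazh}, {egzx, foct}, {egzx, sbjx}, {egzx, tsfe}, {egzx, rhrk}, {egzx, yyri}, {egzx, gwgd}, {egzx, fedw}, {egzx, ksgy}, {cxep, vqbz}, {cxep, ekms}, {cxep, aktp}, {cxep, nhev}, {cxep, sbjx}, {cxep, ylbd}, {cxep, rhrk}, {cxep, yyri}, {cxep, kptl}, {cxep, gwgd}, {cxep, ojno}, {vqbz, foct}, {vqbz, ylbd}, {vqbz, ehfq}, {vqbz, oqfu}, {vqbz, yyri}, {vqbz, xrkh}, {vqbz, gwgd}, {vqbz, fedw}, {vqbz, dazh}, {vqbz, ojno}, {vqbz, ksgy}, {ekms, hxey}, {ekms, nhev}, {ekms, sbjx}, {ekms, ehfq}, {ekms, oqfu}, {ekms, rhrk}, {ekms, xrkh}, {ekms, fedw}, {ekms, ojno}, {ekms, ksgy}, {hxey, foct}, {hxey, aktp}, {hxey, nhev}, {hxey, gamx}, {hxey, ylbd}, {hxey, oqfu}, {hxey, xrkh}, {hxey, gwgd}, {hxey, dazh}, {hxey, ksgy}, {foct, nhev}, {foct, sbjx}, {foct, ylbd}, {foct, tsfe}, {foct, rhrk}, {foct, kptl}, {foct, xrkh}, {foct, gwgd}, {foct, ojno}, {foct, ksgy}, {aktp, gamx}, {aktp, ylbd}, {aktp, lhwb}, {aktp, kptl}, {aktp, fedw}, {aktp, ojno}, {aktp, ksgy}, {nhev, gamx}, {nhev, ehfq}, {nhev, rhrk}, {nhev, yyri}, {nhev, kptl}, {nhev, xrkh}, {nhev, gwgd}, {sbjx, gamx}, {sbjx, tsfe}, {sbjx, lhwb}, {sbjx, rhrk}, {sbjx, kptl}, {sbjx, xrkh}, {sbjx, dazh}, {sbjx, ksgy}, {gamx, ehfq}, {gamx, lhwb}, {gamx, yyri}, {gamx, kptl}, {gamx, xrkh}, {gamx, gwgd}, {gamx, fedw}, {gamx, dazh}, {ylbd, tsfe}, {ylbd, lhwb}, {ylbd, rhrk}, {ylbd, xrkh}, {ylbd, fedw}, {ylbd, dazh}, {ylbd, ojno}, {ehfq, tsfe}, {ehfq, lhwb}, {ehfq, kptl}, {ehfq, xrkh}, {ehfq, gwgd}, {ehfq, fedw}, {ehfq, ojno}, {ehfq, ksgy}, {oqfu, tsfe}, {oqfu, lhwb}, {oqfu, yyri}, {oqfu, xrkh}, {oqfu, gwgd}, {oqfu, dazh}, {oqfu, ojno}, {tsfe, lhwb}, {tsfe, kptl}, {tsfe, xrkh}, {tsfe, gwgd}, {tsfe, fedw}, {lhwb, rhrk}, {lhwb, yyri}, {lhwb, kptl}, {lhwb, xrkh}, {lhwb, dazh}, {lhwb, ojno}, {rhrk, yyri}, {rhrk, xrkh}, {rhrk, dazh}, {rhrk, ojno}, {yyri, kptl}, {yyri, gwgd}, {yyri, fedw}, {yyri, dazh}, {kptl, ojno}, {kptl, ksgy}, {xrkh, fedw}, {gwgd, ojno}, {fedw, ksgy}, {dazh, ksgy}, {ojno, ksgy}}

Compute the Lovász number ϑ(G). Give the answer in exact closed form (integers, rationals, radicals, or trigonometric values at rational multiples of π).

Vertex kkdn has 18 neighbors: ldym, nnbq, jdaj, sige, fvgj, egzx, cxep, vqbz, hxey, aktp, sbjx, gamx, ehfq, rhrk, xrkh, gwgd, dazh, ksgy.
deg(lhwb) = 18; N(lhwb) = {hemv, nnbq, jdaj, kcmd, etqb, aktp, sbjx, gamx, ylbd, ehfq, oqfu, tsfe, rhrk, yyri, kptl, xrkh, dazh, ojno}.
Vertex reli has 18 neighbors: ldym, hemv, nnbq, sige, orwa, kcmd, lhrz, fvgj, egzx, ekms, nhev, gamx, ylbd, ehfq, rhrk, fedw, dazh, ojno.
Vertex tsfe has 18 neighbors: ldym, mvoq, nnbq, jdaj, orwa, lhrz, fvgj, egzx, foct, sbjx, ylbd, ehfq, oqfu, lhwb, kptl, xrkh, gwgd, fedw.
Every vertex has degree 18 (N=37); SR(37,18,8,9) — a Paley graph.
A has 3 distinct eigenvalues ≈ [18.0, 2.541381, -3.541381].
ϑ = −N·λ_min/(λ_max−λ_min) = −37·(-sqrt(37)/2 - 1/2)/(18−(-sqrt(37)/2 - 1/2)) = sqrt(37).
Numerically 6.08276253.

sqrt(37)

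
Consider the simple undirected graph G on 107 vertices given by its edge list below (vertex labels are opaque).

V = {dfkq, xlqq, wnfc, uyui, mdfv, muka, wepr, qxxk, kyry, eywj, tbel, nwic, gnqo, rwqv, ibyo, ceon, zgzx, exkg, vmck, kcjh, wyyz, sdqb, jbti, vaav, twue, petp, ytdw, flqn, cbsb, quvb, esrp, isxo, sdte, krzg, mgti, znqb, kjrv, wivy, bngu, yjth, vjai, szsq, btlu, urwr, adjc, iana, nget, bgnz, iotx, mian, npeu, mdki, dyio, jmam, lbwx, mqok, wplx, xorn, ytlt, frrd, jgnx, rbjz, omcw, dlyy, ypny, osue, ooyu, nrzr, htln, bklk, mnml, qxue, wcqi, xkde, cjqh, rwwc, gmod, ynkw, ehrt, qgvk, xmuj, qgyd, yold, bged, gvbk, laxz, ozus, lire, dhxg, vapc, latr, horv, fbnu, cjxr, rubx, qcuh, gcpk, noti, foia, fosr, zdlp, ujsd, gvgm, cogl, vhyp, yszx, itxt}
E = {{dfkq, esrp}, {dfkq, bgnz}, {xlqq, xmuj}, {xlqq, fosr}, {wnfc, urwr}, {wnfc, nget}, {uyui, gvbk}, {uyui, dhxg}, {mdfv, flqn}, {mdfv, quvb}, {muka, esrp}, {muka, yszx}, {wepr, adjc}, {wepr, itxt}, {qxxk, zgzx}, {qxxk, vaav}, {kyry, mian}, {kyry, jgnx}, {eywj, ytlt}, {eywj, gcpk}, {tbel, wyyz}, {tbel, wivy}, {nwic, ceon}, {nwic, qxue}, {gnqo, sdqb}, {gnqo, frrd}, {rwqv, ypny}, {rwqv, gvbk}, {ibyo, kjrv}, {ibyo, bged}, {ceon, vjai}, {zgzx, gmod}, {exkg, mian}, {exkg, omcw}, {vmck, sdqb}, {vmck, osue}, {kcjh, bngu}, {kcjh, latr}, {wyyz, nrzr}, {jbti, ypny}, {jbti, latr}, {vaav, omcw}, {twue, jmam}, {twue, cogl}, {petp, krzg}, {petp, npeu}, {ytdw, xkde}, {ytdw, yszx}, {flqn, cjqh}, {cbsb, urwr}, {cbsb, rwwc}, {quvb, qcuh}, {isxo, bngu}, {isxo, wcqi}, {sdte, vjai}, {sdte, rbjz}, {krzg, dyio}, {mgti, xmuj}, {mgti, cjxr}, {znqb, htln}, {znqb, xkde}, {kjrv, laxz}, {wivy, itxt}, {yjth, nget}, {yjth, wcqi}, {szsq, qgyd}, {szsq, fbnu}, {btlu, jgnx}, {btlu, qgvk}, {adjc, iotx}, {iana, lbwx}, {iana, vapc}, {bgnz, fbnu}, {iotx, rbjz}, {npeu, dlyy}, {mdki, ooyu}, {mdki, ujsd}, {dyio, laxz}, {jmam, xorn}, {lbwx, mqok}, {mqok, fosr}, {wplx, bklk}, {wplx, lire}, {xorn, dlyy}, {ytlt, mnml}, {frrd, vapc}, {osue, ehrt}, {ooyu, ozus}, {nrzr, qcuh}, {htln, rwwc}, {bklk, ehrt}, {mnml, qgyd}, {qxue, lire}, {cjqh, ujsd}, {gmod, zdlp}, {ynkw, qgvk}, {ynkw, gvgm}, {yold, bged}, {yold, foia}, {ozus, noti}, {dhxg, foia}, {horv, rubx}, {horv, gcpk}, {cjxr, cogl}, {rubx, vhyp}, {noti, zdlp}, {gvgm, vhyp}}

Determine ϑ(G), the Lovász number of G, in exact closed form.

107*cos(pi/107)/(cos(pi/107) + 1)

N(isxo) = {bngu, wcqi}, |N(isxo)| = 2.
Vertex wcqi has 2 neighbors: isxo, yjth.
N(gmod) = {zgzx, zdlp}, |N(gmod)| = 2.
Vertex krzg has 2 neighbors: petp, dyio.
deg(v) = 2 for all v (|V|=107); the odd cycle C_{107}.
Distinct eigenvalues (to 5 d.p.): [2.0, 1.99655, 1.98622, 1.96905, 1.94508, 1.91441, 1.87714, 1.8334, 1.78334, 1.72714, 1.66498, 1.59707, 1.52367, 1.44501, 1.36137, 1.27304, 1.18032, 1.08353, 0.983, 0.87909, 0.77214, 0.66254, 0.55065, 0.43686, 0.32157, 0.20516, 0.08805, -0.02936, -0.14667, -0.26348, -0.37938, -0.49397, -0.60685, -0.71765, -0.82597, -0.93145, -1.03371, -1.13241, -1.22721, -1.31777, -1.40379, -1.48498, -1.56104, -1.63173, -1.69679, -1.756, -1.80915, -1.85607, -1.8966, -1.93058, -1.95791, -1.97849, -1.99225, -1.99914].
λ_max=2, λ_min=-2*cos(pi/107); ϑ = −107·λ_min/(λ_max−λ_min) = 107*cos(pi/107)/(cos(pi/107) + 1).
≈ 53.4884684 (to 7 d.p.).
Lovász sandwich 53 ≤ 107*cos(pi/107)/(cos(pi/107) + 1) ≤ 54: both strict.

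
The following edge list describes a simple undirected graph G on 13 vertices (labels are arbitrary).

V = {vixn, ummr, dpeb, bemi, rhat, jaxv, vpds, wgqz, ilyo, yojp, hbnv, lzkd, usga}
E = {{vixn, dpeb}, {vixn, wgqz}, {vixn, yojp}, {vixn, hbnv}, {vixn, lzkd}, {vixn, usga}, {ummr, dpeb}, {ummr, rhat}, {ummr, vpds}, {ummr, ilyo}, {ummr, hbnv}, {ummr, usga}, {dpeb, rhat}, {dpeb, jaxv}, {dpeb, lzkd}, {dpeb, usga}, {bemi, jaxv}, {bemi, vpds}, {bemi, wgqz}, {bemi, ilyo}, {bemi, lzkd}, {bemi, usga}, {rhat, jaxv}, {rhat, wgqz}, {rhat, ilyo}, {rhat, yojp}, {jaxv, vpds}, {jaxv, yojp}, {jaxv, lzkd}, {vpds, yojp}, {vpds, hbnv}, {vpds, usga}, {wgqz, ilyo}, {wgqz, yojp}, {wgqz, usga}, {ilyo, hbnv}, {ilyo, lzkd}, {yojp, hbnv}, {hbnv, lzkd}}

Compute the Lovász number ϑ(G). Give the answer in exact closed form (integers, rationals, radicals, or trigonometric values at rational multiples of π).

deg(jaxv) = 6; N(jaxv) = {dpeb, bemi, rhat, vpds, yojp, lzkd}.
Vertex vpds has 6 neighbors: ummr, bemi, jaxv, yojp, hbnv, usga.
Vertex yojp has 6 neighbors: vixn, rhat, jaxv, vpds, wgqz, hbnv.
N(lzkd) = {vixn, dpeb, bemi, jaxv, ilyo, hbnv}, |N(lzkd)| = 6.
Every vertex has degree 6 (N=13); Paley(13): SR with (k,λ,μ)=(6,2,3).
A has 3 distinct eigenvalues ≈ [6.0, 1.302776, -2.302776].
ϑ = −N·λ_min/(λ_max−λ_min) = −13·(-sqrt(13)/2 - 1/2)/(6−(-sqrt(13)/2 - 1/2)) = sqrt(13).
ϑ(G) ≈ 3.605551275.

sqrt(13)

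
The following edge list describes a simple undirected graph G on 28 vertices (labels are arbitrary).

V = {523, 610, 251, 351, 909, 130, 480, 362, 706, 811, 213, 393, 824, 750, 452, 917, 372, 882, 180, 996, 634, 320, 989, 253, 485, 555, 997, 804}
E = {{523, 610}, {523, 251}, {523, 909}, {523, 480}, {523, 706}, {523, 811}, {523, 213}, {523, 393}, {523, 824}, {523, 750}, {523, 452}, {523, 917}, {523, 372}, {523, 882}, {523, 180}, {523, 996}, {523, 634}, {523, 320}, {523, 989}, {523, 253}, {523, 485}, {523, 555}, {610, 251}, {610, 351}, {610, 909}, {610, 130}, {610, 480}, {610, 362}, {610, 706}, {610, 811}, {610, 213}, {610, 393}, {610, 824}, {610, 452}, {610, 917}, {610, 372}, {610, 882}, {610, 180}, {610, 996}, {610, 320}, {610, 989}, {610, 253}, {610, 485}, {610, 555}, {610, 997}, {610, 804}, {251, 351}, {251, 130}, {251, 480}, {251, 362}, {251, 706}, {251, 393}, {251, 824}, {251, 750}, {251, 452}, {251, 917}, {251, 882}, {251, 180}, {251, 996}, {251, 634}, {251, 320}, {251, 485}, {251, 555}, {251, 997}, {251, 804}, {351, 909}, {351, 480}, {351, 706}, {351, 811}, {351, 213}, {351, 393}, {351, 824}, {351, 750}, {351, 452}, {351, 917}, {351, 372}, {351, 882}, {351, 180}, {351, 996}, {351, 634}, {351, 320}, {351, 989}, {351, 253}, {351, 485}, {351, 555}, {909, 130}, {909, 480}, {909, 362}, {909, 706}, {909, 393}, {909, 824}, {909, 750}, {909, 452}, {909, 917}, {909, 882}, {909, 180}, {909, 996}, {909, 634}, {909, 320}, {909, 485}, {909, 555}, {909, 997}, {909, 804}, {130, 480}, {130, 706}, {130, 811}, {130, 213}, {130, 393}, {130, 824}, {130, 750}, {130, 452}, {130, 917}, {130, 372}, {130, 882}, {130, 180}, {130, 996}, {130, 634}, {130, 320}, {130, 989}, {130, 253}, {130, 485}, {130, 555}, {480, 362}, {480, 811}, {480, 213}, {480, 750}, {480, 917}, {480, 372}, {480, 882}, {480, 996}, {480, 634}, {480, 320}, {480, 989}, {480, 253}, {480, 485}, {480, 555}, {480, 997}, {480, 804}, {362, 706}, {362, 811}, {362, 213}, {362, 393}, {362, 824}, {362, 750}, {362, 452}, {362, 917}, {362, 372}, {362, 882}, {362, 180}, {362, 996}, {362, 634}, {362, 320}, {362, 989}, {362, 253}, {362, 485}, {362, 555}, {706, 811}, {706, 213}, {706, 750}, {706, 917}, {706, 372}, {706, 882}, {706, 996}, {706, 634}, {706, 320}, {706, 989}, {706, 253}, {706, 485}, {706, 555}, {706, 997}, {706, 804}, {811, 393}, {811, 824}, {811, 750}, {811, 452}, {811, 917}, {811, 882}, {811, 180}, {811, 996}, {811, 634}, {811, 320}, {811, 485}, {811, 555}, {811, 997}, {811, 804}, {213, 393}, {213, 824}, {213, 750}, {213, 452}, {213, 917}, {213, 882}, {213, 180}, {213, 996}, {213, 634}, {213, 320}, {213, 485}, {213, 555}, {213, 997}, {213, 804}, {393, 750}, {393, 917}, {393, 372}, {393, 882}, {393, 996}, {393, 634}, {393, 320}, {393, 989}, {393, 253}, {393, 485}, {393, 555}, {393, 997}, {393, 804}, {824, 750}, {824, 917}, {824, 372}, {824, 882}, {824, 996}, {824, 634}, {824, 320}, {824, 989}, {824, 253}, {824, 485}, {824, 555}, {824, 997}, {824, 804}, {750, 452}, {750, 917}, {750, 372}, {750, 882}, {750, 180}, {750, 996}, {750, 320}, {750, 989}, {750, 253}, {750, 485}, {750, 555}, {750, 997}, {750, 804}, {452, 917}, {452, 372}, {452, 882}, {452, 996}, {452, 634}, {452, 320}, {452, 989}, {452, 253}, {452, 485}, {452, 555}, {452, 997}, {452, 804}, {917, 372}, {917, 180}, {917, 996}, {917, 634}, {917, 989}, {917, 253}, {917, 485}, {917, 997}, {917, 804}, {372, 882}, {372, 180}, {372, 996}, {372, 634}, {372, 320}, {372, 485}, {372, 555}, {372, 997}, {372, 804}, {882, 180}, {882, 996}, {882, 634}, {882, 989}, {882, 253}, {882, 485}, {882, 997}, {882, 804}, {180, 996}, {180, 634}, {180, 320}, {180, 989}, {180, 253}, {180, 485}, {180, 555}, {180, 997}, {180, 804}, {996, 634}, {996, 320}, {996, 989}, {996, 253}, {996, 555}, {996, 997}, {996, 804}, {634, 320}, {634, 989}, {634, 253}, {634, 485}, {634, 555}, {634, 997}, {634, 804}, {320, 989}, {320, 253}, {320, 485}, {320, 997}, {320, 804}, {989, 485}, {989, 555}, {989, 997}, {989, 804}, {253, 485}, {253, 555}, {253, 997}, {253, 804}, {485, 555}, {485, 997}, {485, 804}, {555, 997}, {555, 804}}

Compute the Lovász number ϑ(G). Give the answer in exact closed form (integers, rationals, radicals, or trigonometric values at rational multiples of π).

7

N(251) = {523, 610, 351, 130, 480, 362, 706, 393, 824, 750, 452, 917, 882, 180, 996, 634, 320, 485, 555, 997, 804}, |N(251)| = 21.
N(180) = {523, 610, 251, 351, 909, 130, 362, 811, 213, 750, 917, 372, 882, 996, 634, 320, 989, 253, 485, 555, 997, 804}, |N(180)| = 22.
Vertex 320 has 24 neighbors: 523, 610, 251, 351, 909, 130, 480, 362, 706, 811, 213, 393, 824, 750, 452, 372, 180, 996, 634, 989, 253, 485, 997, 804.
deg(130) = 22; N(130) = {610, 251, 909, 480, 706, 811, 213, 393, 824, 750, 452, 917, 372, 882, 180, 996, 634, 320, 989, 253, 485, 555}.
K_{7,6,6,4,3,2} (perfect); ϑ(G) = α(G) = max{7,6,6,4,3,2} = 7.
Numerically 7.00000000.
Sandwich: α(G)=7 ≤ ϑ(G)=7 ≤ χ(Ḡ)=7 (collapsed).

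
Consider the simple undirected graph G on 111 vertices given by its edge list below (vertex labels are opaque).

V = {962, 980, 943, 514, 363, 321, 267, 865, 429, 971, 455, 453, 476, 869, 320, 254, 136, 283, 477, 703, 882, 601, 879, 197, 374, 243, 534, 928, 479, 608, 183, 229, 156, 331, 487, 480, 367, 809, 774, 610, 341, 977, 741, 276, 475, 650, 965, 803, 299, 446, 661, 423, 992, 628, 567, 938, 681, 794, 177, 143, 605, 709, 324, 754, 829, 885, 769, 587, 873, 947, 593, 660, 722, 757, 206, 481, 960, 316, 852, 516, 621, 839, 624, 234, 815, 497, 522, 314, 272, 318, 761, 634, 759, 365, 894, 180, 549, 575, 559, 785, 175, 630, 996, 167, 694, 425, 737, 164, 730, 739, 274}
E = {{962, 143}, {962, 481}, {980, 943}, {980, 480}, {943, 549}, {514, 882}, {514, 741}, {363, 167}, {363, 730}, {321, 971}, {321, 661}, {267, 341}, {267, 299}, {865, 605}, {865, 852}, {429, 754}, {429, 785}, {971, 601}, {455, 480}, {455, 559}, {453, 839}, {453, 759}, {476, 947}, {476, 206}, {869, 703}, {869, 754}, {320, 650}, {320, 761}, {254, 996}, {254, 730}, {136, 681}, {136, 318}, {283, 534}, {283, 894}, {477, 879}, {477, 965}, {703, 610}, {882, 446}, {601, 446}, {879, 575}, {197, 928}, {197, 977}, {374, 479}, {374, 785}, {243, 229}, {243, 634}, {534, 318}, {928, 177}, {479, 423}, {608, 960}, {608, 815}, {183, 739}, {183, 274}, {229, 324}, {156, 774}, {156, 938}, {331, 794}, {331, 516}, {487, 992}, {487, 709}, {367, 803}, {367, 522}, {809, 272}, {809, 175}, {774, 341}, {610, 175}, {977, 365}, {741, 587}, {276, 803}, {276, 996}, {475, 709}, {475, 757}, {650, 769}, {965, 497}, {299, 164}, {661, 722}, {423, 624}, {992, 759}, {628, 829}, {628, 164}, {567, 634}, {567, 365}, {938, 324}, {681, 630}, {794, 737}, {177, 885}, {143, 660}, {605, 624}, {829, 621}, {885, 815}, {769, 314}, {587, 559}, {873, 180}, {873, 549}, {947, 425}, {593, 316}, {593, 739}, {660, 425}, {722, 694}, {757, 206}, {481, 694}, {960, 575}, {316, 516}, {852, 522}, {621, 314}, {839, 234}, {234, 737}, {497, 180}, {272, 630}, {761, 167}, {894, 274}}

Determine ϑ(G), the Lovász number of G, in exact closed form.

111*cos(pi/111)/(cos(pi/111) + 1)

N(455) = {480, 559}, |N(455)| = 2.
N(962) = {143, 481}, |N(962)| = 2.
N(785) = {429, 374}, |N(785)| = 2.
deg(164) = 2; N(164) = {299, 628}.
Every vertex has degree 2 (N=111); connected 2-regular on 111 ⇒ C_{111}.
spec(A) ≈ [2.0, 1.9968, 1.9872, 1.9712, 1.949, 1.9204, 1.8858, 1.845, 1.7984, 1.746, 1.688, 1.6247, 1.5561, 1.4825, 1.4042, 1.3213, 1.2343, 1.1433, 1.0486, 0.9506, 0.8495, 0.7457, 0.6395, 0.5313, 0.4214, 0.3101, 0.1978, 0.0849, -0.0283, -0.1414, -0.254, -0.3659, -0.4765, -0.5856, -0.6929, -0.7979, -0.9004, -1.0, -1.0964, -1.1893, -1.2783, -1.3633, -1.4439, -1.5199, -1.591, -1.657, -1.7177, -1.7729, -1.8225, -1.8661, -1.9039, -1.9355, -1.9609, -1.98, -1.9928, -1.9992] (distinct, 4 d.p.).
−111·(-2*cos(pi/111)) / ((2)−(-2*cos(pi/111))) = 111*cos(pi/111)/(cos(pi/111) + 1) = ϑ(G).
Numerically 55.4889.
Lovász sandwich 55 ≤ 111*cos(pi/111)/(cos(pi/111) + 1) ≤ 56: both strict.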